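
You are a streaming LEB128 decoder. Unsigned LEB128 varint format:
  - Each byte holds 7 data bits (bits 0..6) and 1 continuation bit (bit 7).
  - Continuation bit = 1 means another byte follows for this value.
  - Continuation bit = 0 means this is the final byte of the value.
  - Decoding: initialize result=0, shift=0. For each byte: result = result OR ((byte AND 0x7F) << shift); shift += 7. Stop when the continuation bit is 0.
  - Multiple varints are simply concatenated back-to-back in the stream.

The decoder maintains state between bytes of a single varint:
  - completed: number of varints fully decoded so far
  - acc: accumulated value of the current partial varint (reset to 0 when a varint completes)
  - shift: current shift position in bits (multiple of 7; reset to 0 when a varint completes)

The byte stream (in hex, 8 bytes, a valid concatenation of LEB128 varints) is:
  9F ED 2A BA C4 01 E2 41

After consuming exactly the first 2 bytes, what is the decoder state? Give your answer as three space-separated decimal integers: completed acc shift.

Answer: 0 13983 14

Derivation:
byte[0]=0x9F cont=1 payload=0x1F: acc |= 31<<0 -> completed=0 acc=31 shift=7
byte[1]=0xED cont=1 payload=0x6D: acc |= 109<<7 -> completed=0 acc=13983 shift=14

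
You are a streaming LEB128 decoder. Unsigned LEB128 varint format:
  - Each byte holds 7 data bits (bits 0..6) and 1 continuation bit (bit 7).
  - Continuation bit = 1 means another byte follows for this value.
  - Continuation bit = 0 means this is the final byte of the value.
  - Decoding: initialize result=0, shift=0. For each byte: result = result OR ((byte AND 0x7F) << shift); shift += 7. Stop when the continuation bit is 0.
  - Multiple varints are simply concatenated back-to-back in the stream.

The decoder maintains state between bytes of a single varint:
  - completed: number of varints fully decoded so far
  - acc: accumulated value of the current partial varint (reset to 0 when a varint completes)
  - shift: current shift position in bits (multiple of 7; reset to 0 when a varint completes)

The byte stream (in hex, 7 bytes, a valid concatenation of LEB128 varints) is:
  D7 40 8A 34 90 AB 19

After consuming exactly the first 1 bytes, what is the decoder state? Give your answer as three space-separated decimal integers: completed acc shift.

byte[0]=0xD7 cont=1 payload=0x57: acc |= 87<<0 -> completed=0 acc=87 shift=7

Answer: 0 87 7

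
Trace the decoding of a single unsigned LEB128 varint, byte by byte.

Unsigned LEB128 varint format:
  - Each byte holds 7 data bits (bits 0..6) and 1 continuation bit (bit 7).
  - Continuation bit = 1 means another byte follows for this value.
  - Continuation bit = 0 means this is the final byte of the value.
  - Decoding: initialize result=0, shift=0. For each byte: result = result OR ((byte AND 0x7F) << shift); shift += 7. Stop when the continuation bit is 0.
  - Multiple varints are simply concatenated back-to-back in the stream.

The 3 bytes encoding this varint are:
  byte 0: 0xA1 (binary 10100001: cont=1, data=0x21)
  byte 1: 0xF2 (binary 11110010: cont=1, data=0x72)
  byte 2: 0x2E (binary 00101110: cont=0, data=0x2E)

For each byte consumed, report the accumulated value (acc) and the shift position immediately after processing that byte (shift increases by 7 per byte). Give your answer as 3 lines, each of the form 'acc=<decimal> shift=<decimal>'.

Answer: acc=33 shift=7
acc=14625 shift=14
acc=768289 shift=21

Derivation:
byte 0=0xA1: payload=0x21=33, contrib = 33<<0 = 33; acc -> 33, shift -> 7
byte 1=0xF2: payload=0x72=114, contrib = 114<<7 = 14592; acc -> 14625, shift -> 14
byte 2=0x2E: payload=0x2E=46, contrib = 46<<14 = 753664; acc -> 768289, shift -> 21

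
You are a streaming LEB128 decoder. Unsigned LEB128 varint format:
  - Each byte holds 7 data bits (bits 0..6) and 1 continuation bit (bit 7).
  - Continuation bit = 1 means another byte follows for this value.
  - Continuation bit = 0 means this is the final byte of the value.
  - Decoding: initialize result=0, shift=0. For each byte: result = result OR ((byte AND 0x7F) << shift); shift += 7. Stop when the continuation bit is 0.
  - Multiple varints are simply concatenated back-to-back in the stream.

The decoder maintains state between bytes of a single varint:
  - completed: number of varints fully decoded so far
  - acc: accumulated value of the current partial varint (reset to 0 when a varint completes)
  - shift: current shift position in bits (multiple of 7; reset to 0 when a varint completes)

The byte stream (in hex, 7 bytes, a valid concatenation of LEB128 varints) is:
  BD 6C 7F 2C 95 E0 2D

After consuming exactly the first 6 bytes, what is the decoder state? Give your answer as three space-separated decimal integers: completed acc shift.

byte[0]=0xBD cont=1 payload=0x3D: acc |= 61<<0 -> completed=0 acc=61 shift=7
byte[1]=0x6C cont=0 payload=0x6C: varint #1 complete (value=13885); reset -> completed=1 acc=0 shift=0
byte[2]=0x7F cont=0 payload=0x7F: varint #2 complete (value=127); reset -> completed=2 acc=0 shift=0
byte[3]=0x2C cont=0 payload=0x2C: varint #3 complete (value=44); reset -> completed=3 acc=0 shift=0
byte[4]=0x95 cont=1 payload=0x15: acc |= 21<<0 -> completed=3 acc=21 shift=7
byte[5]=0xE0 cont=1 payload=0x60: acc |= 96<<7 -> completed=3 acc=12309 shift=14

Answer: 3 12309 14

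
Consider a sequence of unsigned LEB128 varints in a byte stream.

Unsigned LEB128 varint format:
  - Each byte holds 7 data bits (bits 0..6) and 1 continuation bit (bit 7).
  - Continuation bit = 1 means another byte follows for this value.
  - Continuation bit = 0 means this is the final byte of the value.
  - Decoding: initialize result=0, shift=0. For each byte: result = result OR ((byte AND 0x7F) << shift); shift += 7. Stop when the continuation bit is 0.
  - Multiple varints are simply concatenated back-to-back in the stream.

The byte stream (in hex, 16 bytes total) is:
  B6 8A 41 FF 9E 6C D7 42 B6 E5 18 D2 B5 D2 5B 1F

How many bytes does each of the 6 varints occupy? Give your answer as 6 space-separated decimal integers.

  byte[0]=0xB6 cont=1 payload=0x36=54: acc |= 54<<0 -> acc=54 shift=7
  byte[1]=0x8A cont=1 payload=0x0A=10: acc |= 10<<7 -> acc=1334 shift=14
  byte[2]=0x41 cont=0 payload=0x41=65: acc |= 65<<14 -> acc=1066294 shift=21 [end]
Varint 1: bytes[0:3] = B6 8A 41 -> value 1066294 (3 byte(s))
  byte[3]=0xFF cont=1 payload=0x7F=127: acc |= 127<<0 -> acc=127 shift=7
  byte[4]=0x9E cont=1 payload=0x1E=30: acc |= 30<<7 -> acc=3967 shift=14
  byte[5]=0x6C cont=0 payload=0x6C=108: acc |= 108<<14 -> acc=1773439 shift=21 [end]
Varint 2: bytes[3:6] = FF 9E 6C -> value 1773439 (3 byte(s))
  byte[6]=0xD7 cont=1 payload=0x57=87: acc |= 87<<0 -> acc=87 shift=7
  byte[7]=0x42 cont=0 payload=0x42=66: acc |= 66<<7 -> acc=8535 shift=14 [end]
Varint 3: bytes[6:8] = D7 42 -> value 8535 (2 byte(s))
  byte[8]=0xB6 cont=1 payload=0x36=54: acc |= 54<<0 -> acc=54 shift=7
  byte[9]=0xE5 cont=1 payload=0x65=101: acc |= 101<<7 -> acc=12982 shift=14
  byte[10]=0x18 cont=0 payload=0x18=24: acc |= 24<<14 -> acc=406198 shift=21 [end]
Varint 4: bytes[8:11] = B6 E5 18 -> value 406198 (3 byte(s))
  byte[11]=0xD2 cont=1 payload=0x52=82: acc |= 82<<0 -> acc=82 shift=7
  byte[12]=0xB5 cont=1 payload=0x35=53: acc |= 53<<7 -> acc=6866 shift=14
  byte[13]=0xD2 cont=1 payload=0x52=82: acc |= 82<<14 -> acc=1350354 shift=21
  byte[14]=0x5B cont=0 payload=0x5B=91: acc |= 91<<21 -> acc=192191186 shift=28 [end]
Varint 5: bytes[11:15] = D2 B5 D2 5B -> value 192191186 (4 byte(s))
  byte[15]=0x1F cont=0 payload=0x1F=31: acc |= 31<<0 -> acc=31 shift=7 [end]
Varint 6: bytes[15:16] = 1F -> value 31 (1 byte(s))

Answer: 3 3 2 3 4 1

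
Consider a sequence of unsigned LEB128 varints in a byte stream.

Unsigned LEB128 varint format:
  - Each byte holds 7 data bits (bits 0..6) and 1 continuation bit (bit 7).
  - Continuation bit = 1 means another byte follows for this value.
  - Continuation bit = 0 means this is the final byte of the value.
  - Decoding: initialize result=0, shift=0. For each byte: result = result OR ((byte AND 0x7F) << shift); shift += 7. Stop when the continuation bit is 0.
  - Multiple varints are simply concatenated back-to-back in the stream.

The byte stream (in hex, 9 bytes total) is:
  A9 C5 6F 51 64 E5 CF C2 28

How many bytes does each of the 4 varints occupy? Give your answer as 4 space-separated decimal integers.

  byte[0]=0xA9 cont=1 payload=0x29=41: acc |= 41<<0 -> acc=41 shift=7
  byte[1]=0xC5 cont=1 payload=0x45=69: acc |= 69<<7 -> acc=8873 shift=14
  byte[2]=0x6F cont=0 payload=0x6F=111: acc |= 111<<14 -> acc=1827497 shift=21 [end]
Varint 1: bytes[0:3] = A9 C5 6F -> value 1827497 (3 byte(s))
  byte[3]=0x51 cont=0 payload=0x51=81: acc |= 81<<0 -> acc=81 shift=7 [end]
Varint 2: bytes[3:4] = 51 -> value 81 (1 byte(s))
  byte[4]=0x64 cont=0 payload=0x64=100: acc |= 100<<0 -> acc=100 shift=7 [end]
Varint 3: bytes[4:5] = 64 -> value 100 (1 byte(s))
  byte[5]=0xE5 cont=1 payload=0x65=101: acc |= 101<<0 -> acc=101 shift=7
  byte[6]=0xCF cont=1 payload=0x4F=79: acc |= 79<<7 -> acc=10213 shift=14
  byte[7]=0xC2 cont=1 payload=0x42=66: acc |= 66<<14 -> acc=1091557 shift=21
  byte[8]=0x28 cont=0 payload=0x28=40: acc |= 40<<21 -> acc=84977637 shift=28 [end]
Varint 4: bytes[5:9] = E5 CF C2 28 -> value 84977637 (4 byte(s))

Answer: 3 1 1 4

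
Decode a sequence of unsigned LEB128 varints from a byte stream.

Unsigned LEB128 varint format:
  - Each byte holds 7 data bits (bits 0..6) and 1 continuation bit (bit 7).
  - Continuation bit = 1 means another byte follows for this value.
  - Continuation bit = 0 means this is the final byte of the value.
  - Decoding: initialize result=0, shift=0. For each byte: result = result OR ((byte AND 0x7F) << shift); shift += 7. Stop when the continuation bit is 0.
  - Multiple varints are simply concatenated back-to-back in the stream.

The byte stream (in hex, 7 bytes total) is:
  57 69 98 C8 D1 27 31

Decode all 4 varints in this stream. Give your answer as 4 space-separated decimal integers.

  byte[0]=0x57 cont=0 payload=0x57=87: acc |= 87<<0 -> acc=87 shift=7 [end]
Varint 1: bytes[0:1] = 57 -> value 87 (1 byte(s))
  byte[1]=0x69 cont=0 payload=0x69=105: acc |= 105<<0 -> acc=105 shift=7 [end]
Varint 2: bytes[1:2] = 69 -> value 105 (1 byte(s))
  byte[2]=0x98 cont=1 payload=0x18=24: acc |= 24<<0 -> acc=24 shift=7
  byte[3]=0xC8 cont=1 payload=0x48=72: acc |= 72<<7 -> acc=9240 shift=14
  byte[4]=0xD1 cont=1 payload=0x51=81: acc |= 81<<14 -> acc=1336344 shift=21
  byte[5]=0x27 cont=0 payload=0x27=39: acc |= 39<<21 -> acc=83125272 shift=28 [end]
Varint 3: bytes[2:6] = 98 C8 D1 27 -> value 83125272 (4 byte(s))
  byte[6]=0x31 cont=0 payload=0x31=49: acc |= 49<<0 -> acc=49 shift=7 [end]
Varint 4: bytes[6:7] = 31 -> value 49 (1 byte(s))

Answer: 87 105 83125272 49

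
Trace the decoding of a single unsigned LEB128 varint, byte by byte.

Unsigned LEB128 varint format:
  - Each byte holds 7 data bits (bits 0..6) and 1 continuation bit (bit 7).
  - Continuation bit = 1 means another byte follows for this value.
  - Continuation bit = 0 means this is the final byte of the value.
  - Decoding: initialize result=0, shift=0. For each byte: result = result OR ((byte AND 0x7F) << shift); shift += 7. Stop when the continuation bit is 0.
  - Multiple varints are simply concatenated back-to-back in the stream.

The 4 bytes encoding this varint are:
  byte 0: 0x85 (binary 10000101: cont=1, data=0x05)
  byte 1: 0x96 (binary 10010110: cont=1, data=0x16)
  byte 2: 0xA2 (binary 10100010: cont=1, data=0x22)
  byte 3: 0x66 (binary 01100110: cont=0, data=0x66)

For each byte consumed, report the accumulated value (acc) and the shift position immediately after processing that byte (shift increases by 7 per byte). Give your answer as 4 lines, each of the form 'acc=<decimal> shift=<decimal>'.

Answer: acc=5 shift=7
acc=2821 shift=14
acc=559877 shift=21
acc=214469381 shift=28

Derivation:
byte 0=0x85: payload=0x05=5, contrib = 5<<0 = 5; acc -> 5, shift -> 7
byte 1=0x96: payload=0x16=22, contrib = 22<<7 = 2816; acc -> 2821, shift -> 14
byte 2=0xA2: payload=0x22=34, contrib = 34<<14 = 557056; acc -> 559877, shift -> 21
byte 3=0x66: payload=0x66=102, contrib = 102<<21 = 213909504; acc -> 214469381, shift -> 28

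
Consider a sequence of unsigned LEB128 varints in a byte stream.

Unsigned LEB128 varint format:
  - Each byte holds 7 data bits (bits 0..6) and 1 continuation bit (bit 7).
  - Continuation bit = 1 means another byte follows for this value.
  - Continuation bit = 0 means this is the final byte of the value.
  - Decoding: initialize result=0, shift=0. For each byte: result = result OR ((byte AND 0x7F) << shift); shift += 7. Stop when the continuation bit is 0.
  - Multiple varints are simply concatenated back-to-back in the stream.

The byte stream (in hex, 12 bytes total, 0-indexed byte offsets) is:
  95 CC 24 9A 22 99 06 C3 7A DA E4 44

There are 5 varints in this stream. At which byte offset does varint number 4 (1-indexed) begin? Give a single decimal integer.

Answer: 7

Derivation:
  byte[0]=0x95 cont=1 payload=0x15=21: acc |= 21<<0 -> acc=21 shift=7
  byte[1]=0xCC cont=1 payload=0x4C=76: acc |= 76<<7 -> acc=9749 shift=14
  byte[2]=0x24 cont=0 payload=0x24=36: acc |= 36<<14 -> acc=599573 shift=21 [end]
Varint 1: bytes[0:3] = 95 CC 24 -> value 599573 (3 byte(s))
  byte[3]=0x9A cont=1 payload=0x1A=26: acc |= 26<<0 -> acc=26 shift=7
  byte[4]=0x22 cont=0 payload=0x22=34: acc |= 34<<7 -> acc=4378 shift=14 [end]
Varint 2: bytes[3:5] = 9A 22 -> value 4378 (2 byte(s))
  byte[5]=0x99 cont=1 payload=0x19=25: acc |= 25<<0 -> acc=25 shift=7
  byte[6]=0x06 cont=0 payload=0x06=6: acc |= 6<<7 -> acc=793 shift=14 [end]
Varint 3: bytes[5:7] = 99 06 -> value 793 (2 byte(s))
  byte[7]=0xC3 cont=1 payload=0x43=67: acc |= 67<<0 -> acc=67 shift=7
  byte[8]=0x7A cont=0 payload=0x7A=122: acc |= 122<<7 -> acc=15683 shift=14 [end]
Varint 4: bytes[7:9] = C3 7A -> value 15683 (2 byte(s))
  byte[9]=0xDA cont=1 payload=0x5A=90: acc |= 90<<0 -> acc=90 shift=7
  byte[10]=0xE4 cont=1 payload=0x64=100: acc |= 100<<7 -> acc=12890 shift=14
  byte[11]=0x44 cont=0 payload=0x44=68: acc |= 68<<14 -> acc=1127002 shift=21 [end]
Varint 5: bytes[9:12] = DA E4 44 -> value 1127002 (3 byte(s))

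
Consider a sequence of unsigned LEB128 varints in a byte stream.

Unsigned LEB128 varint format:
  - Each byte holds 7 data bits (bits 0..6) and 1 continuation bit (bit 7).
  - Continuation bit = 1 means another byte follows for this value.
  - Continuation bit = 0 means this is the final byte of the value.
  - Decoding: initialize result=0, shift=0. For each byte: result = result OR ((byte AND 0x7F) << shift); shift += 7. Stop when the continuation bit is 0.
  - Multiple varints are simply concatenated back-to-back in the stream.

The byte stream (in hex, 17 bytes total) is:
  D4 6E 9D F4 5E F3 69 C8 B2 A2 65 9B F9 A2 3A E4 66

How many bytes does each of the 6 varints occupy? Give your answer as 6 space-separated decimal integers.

Answer: 2 3 2 4 4 2

Derivation:
  byte[0]=0xD4 cont=1 payload=0x54=84: acc |= 84<<0 -> acc=84 shift=7
  byte[1]=0x6E cont=0 payload=0x6E=110: acc |= 110<<7 -> acc=14164 shift=14 [end]
Varint 1: bytes[0:2] = D4 6E -> value 14164 (2 byte(s))
  byte[2]=0x9D cont=1 payload=0x1D=29: acc |= 29<<0 -> acc=29 shift=7
  byte[3]=0xF4 cont=1 payload=0x74=116: acc |= 116<<7 -> acc=14877 shift=14
  byte[4]=0x5E cont=0 payload=0x5E=94: acc |= 94<<14 -> acc=1554973 shift=21 [end]
Varint 2: bytes[2:5] = 9D F4 5E -> value 1554973 (3 byte(s))
  byte[5]=0xF3 cont=1 payload=0x73=115: acc |= 115<<0 -> acc=115 shift=7
  byte[6]=0x69 cont=0 payload=0x69=105: acc |= 105<<7 -> acc=13555 shift=14 [end]
Varint 3: bytes[5:7] = F3 69 -> value 13555 (2 byte(s))
  byte[7]=0xC8 cont=1 payload=0x48=72: acc |= 72<<0 -> acc=72 shift=7
  byte[8]=0xB2 cont=1 payload=0x32=50: acc |= 50<<7 -> acc=6472 shift=14
  byte[9]=0xA2 cont=1 payload=0x22=34: acc |= 34<<14 -> acc=563528 shift=21
  byte[10]=0x65 cont=0 payload=0x65=101: acc |= 101<<21 -> acc=212375880 shift=28 [end]
Varint 4: bytes[7:11] = C8 B2 A2 65 -> value 212375880 (4 byte(s))
  byte[11]=0x9B cont=1 payload=0x1B=27: acc |= 27<<0 -> acc=27 shift=7
  byte[12]=0xF9 cont=1 payload=0x79=121: acc |= 121<<7 -> acc=15515 shift=14
  byte[13]=0xA2 cont=1 payload=0x22=34: acc |= 34<<14 -> acc=572571 shift=21
  byte[14]=0x3A cont=0 payload=0x3A=58: acc |= 58<<21 -> acc=122207387 shift=28 [end]
Varint 5: bytes[11:15] = 9B F9 A2 3A -> value 122207387 (4 byte(s))
  byte[15]=0xE4 cont=1 payload=0x64=100: acc |= 100<<0 -> acc=100 shift=7
  byte[16]=0x66 cont=0 payload=0x66=102: acc |= 102<<7 -> acc=13156 shift=14 [end]
Varint 6: bytes[15:17] = E4 66 -> value 13156 (2 byte(s))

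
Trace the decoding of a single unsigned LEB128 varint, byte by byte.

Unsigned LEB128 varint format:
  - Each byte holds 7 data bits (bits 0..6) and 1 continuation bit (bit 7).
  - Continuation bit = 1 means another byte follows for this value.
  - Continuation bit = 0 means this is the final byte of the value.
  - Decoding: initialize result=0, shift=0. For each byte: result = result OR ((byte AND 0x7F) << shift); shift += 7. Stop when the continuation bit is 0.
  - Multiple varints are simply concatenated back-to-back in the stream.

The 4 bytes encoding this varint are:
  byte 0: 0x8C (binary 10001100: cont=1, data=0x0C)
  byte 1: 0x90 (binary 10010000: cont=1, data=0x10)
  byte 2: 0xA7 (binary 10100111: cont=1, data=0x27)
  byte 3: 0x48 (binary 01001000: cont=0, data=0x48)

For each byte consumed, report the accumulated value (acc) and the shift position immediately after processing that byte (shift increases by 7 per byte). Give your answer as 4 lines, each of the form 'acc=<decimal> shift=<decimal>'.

byte 0=0x8C: payload=0x0C=12, contrib = 12<<0 = 12; acc -> 12, shift -> 7
byte 1=0x90: payload=0x10=16, contrib = 16<<7 = 2048; acc -> 2060, shift -> 14
byte 2=0xA7: payload=0x27=39, contrib = 39<<14 = 638976; acc -> 641036, shift -> 21
byte 3=0x48: payload=0x48=72, contrib = 72<<21 = 150994944; acc -> 151635980, shift -> 28

Answer: acc=12 shift=7
acc=2060 shift=14
acc=641036 shift=21
acc=151635980 shift=28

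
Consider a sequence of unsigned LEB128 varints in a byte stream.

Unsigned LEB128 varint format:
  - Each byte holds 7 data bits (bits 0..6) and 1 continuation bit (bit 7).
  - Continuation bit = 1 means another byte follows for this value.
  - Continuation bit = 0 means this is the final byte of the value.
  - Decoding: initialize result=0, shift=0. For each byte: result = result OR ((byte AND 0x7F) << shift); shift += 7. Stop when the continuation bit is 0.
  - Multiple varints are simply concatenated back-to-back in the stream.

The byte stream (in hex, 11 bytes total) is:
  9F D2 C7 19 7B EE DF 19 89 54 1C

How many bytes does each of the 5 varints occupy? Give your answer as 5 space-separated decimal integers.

  byte[0]=0x9F cont=1 payload=0x1F=31: acc |= 31<<0 -> acc=31 shift=7
  byte[1]=0xD2 cont=1 payload=0x52=82: acc |= 82<<7 -> acc=10527 shift=14
  byte[2]=0xC7 cont=1 payload=0x47=71: acc |= 71<<14 -> acc=1173791 shift=21
  byte[3]=0x19 cont=0 payload=0x19=25: acc |= 25<<21 -> acc=53602591 shift=28 [end]
Varint 1: bytes[0:4] = 9F D2 C7 19 -> value 53602591 (4 byte(s))
  byte[4]=0x7B cont=0 payload=0x7B=123: acc |= 123<<0 -> acc=123 shift=7 [end]
Varint 2: bytes[4:5] = 7B -> value 123 (1 byte(s))
  byte[5]=0xEE cont=1 payload=0x6E=110: acc |= 110<<0 -> acc=110 shift=7
  byte[6]=0xDF cont=1 payload=0x5F=95: acc |= 95<<7 -> acc=12270 shift=14
  byte[7]=0x19 cont=0 payload=0x19=25: acc |= 25<<14 -> acc=421870 shift=21 [end]
Varint 3: bytes[5:8] = EE DF 19 -> value 421870 (3 byte(s))
  byte[8]=0x89 cont=1 payload=0x09=9: acc |= 9<<0 -> acc=9 shift=7
  byte[9]=0x54 cont=0 payload=0x54=84: acc |= 84<<7 -> acc=10761 shift=14 [end]
Varint 4: bytes[8:10] = 89 54 -> value 10761 (2 byte(s))
  byte[10]=0x1C cont=0 payload=0x1C=28: acc |= 28<<0 -> acc=28 shift=7 [end]
Varint 5: bytes[10:11] = 1C -> value 28 (1 byte(s))

Answer: 4 1 3 2 1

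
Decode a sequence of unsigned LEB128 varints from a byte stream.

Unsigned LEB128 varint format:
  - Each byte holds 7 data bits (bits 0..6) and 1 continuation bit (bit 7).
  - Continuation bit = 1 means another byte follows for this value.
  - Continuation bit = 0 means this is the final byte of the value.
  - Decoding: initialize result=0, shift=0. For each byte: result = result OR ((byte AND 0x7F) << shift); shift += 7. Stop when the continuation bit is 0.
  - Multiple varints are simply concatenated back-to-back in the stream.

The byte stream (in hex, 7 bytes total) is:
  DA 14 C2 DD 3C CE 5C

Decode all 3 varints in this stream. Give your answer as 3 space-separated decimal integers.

  byte[0]=0xDA cont=1 payload=0x5A=90: acc |= 90<<0 -> acc=90 shift=7
  byte[1]=0x14 cont=0 payload=0x14=20: acc |= 20<<7 -> acc=2650 shift=14 [end]
Varint 1: bytes[0:2] = DA 14 -> value 2650 (2 byte(s))
  byte[2]=0xC2 cont=1 payload=0x42=66: acc |= 66<<0 -> acc=66 shift=7
  byte[3]=0xDD cont=1 payload=0x5D=93: acc |= 93<<7 -> acc=11970 shift=14
  byte[4]=0x3C cont=0 payload=0x3C=60: acc |= 60<<14 -> acc=995010 shift=21 [end]
Varint 2: bytes[2:5] = C2 DD 3C -> value 995010 (3 byte(s))
  byte[5]=0xCE cont=1 payload=0x4E=78: acc |= 78<<0 -> acc=78 shift=7
  byte[6]=0x5C cont=0 payload=0x5C=92: acc |= 92<<7 -> acc=11854 shift=14 [end]
Varint 3: bytes[5:7] = CE 5C -> value 11854 (2 byte(s))

Answer: 2650 995010 11854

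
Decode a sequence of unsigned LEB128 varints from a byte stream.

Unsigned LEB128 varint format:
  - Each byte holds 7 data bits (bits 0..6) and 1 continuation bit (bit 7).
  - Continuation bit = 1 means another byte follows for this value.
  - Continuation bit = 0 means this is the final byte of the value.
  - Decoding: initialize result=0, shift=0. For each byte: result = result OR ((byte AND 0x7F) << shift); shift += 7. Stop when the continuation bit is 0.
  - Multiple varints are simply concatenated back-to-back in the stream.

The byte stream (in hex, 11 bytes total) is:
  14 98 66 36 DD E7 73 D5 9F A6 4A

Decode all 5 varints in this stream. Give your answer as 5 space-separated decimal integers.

Answer: 20 13080 54 1897437 155815893

Derivation:
  byte[0]=0x14 cont=0 payload=0x14=20: acc |= 20<<0 -> acc=20 shift=7 [end]
Varint 1: bytes[0:1] = 14 -> value 20 (1 byte(s))
  byte[1]=0x98 cont=1 payload=0x18=24: acc |= 24<<0 -> acc=24 shift=7
  byte[2]=0x66 cont=0 payload=0x66=102: acc |= 102<<7 -> acc=13080 shift=14 [end]
Varint 2: bytes[1:3] = 98 66 -> value 13080 (2 byte(s))
  byte[3]=0x36 cont=0 payload=0x36=54: acc |= 54<<0 -> acc=54 shift=7 [end]
Varint 3: bytes[3:4] = 36 -> value 54 (1 byte(s))
  byte[4]=0xDD cont=1 payload=0x5D=93: acc |= 93<<0 -> acc=93 shift=7
  byte[5]=0xE7 cont=1 payload=0x67=103: acc |= 103<<7 -> acc=13277 shift=14
  byte[6]=0x73 cont=0 payload=0x73=115: acc |= 115<<14 -> acc=1897437 shift=21 [end]
Varint 4: bytes[4:7] = DD E7 73 -> value 1897437 (3 byte(s))
  byte[7]=0xD5 cont=1 payload=0x55=85: acc |= 85<<0 -> acc=85 shift=7
  byte[8]=0x9F cont=1 payload=0x1F=31: acc |= 31<<7 -> acc=4053 shift=14
  byte[9]=0xA6 cont=1 payload=0x26=38: acc |= 38<<14 -> acc=626645 shift=21
  byte[10]=0x4A cont=0 payload=0x4A=74: acc |= 74<<21 -> acc=155815893 shift=28 [end]
Varint 5: bytes[7:11] = D5 9F A6 4A -> value 155815893 (4 byte(s))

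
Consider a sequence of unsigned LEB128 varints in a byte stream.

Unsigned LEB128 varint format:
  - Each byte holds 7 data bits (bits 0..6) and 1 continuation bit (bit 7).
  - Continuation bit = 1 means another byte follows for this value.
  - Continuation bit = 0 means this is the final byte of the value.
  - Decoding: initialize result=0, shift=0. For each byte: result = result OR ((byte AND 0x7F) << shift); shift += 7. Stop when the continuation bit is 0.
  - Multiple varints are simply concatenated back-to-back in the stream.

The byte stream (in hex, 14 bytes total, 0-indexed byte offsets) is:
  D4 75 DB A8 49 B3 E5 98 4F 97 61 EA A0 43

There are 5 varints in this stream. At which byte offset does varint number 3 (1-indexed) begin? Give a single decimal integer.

Answer: 5

Derivation:
  byte[0]=0xD4 cont=1 payload=0x54=84: acc |= 84<<0 -> acc=84 shift=7
  byte[1]=0x75 cont=0 payload=0x75=117: acc |= 117<<7 -> acc=15060 shift=14 [end]
Varint 1: bytes[0:2] = D4 75 -> value 15060 (2 byte(s))
  byte[2]=0xDB cont=1 payload=0x5B=91: acc |= 91<<0 -> acc=91 shift=7
  byte[3]=0xA8 cont=1 payload=0x28=40: acc |= 40<<7 -> acc=5211 shift=14
  byte[4]=0x49 cont=0 payload=0x49=73: acc |= 73<<14 -> acc=1201243 shift=21 [end]
Varint 2: bytes[2:5] = DB A8 49 -> value 1201243 (3 byte(s))
  byte[5]=0xB3 cont=1 payload=0x33=51: acc |= 51<<0 -> acc=51 shift=7
  byte[6]=0xE5 cont=1 payload=0x65=101: acc |= 101<<7 -> acc=12979 shift=14
  byte[7]=0x98 cont=1 payload=0x18=24: acc |= 24<<14 -> acc=406195 shift=21
  byte[8]=0x4F cont=0 payload=0x4F=79: acc |= 79<<21 -> acc=166081203 shift=28 [end]
Varint 3: bytes[5:9] = B3 E5 98 4F -> value 166081203 (4 byte(s))
  byte[9]=0x97 cont=1 payload=0x17=23: acc |= 23<<0 -> acc=23 shift=7
  byte[10]=0x61 cont=0 payload=0x61=97: acc |= 97<<7 -> acc=12439 shift=14 [end]
Varint 4: bytes[9:11] = 97 61 -> value 12439 (2 byte(s))
  byte[11]=0xEA cont=1 payload=0x6A=106: acc |= 106<<0 -> acc=106 shift=7
  byte[12]=0xA0 cont=1 payload=0x20=32: acc |= 32<<7 -> acc=4202 shift=14
  byte[13]=0x43 cont=0 payload=0x43=67: acc |= 67<<14 -> acc=1101930 shift=21 [end]
Varint 5: bytes[11:14] = EA A0 43 -> value 1101930 (3 byte(s))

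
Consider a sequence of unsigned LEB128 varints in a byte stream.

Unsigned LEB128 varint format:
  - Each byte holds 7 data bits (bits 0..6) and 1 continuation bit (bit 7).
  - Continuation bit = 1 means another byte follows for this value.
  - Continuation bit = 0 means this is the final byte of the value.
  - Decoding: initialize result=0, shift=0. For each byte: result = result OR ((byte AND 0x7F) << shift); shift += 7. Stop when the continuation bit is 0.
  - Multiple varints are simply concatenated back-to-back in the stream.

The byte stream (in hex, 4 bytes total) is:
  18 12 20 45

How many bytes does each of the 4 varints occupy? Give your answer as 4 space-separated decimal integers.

Answer: 1 1 1 1

Derivation:
  byte[0]=0x18 cont=0 payload=0x18=24: acc |= 24<<0 -> acc=24 shift=7 [end]
Varint 1: bytes[0:1] = 18 -> value 24 (1 byte(s))
  byte[1]=0x12 cont=0 payload=0x12=18: acc |= 18<<0 -> acc=18 shift=7 [end]
Varint 2: bytes[1:2] = 12 -> value 18 (1 byte(s))
  byte[2]=0x20 cont=0 payload=0x20=32: acc |= 32<<0 -> acc=32 shift=7 [end]
Varint 3: bytes[2:3] = 20 -> value 32 (1 byte(s))
  byte[3]=0x45 cont=0 payload=0x45=69: acc |= 69<<0 -> acc=69 shift=7 [end]
Varint 4: bytes[3:4] = 45 -> value 69 (1 byte(s))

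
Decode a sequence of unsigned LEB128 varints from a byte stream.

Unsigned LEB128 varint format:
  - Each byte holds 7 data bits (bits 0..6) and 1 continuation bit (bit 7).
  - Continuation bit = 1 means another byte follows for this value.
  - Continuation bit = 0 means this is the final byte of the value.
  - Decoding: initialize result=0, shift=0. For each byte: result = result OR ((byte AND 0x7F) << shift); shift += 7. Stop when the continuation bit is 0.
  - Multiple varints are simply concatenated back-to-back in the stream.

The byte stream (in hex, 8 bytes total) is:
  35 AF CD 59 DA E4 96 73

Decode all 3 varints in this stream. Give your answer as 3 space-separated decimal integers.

  byte[0]=0x35 cont=0 payload=0x35=53: acc |= 53<<0 -> acc=53 shift=7 [end]
Varint 1: bytes[0:1] = 35 -> value 53 (1 byte(s))
  byte[1]=0xAF cont=1 payload=0x2F=47: acc |= 47<<0 -> acc=47 shift=7
  byte[2]=0xCD cont=1 payload=0x4D=77: acc |= 77<<7 -> acc=9903 shift=14
  byte[3]=0x59 cont=0 payload=0x59=89: acc |= 89<<14 -> acc=1468079 shift=21 [end]
Varint 2: bytes[1:4] = AF CD 59 -> value 1468079 (3 byte(s))
  byte[4]=0xDA cont=1 payload=0x5A=90: acc |= 90<<0 -> acc=90 shift=7
  byte[5]=0xE4 cont=1 payload=0x64=100: acc |= 100<<7 -> acc=12890 shift=14
  byte[6]=0x96 cont=1 payload=0x16=22: acc |= 22<<14 -> acc=373338 shift=21
  byte[7]=0x73 cont=0 payload=0x73=115: acc |= 115<<21 -> acc=241545818 shift=28 [end]
Varint 3: bytes[4:8] = DA E4 96 73 -> value 241545818 (4 byte(s))

Answer: 53 1468079 241545818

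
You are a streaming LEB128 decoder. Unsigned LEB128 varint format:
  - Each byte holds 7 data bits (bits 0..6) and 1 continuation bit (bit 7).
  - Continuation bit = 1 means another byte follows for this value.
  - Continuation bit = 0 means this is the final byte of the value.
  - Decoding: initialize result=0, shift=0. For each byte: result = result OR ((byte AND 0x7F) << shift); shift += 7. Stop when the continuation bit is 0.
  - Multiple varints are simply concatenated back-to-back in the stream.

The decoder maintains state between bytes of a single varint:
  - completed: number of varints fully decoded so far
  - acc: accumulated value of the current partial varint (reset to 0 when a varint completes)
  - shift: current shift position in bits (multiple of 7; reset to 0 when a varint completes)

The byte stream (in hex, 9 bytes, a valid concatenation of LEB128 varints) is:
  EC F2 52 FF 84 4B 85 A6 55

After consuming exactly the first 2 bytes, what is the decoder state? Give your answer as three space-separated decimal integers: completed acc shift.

Answer: 0 14700 14

Derivation:
byte[0]=0xEC cont=1 payload=0x6C: acc |= 108<<0 -> completed=0 acc=108 shift=7
byte[1]=0xF2 cont=1 payload=0x72: acc |= 114<<7 -> completed=0 acc=14700 shift=14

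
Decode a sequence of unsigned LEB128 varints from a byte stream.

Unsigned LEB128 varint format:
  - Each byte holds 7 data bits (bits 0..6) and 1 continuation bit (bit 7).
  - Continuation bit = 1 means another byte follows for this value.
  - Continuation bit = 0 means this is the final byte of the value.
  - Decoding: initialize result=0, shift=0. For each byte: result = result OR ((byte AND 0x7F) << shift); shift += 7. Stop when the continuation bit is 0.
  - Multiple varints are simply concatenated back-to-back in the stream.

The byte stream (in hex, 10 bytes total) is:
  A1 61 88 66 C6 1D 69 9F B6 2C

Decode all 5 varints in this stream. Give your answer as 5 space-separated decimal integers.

  byte[0]=0xA1 cont=1 payload=0x21=33: acc |= 33<<0 -> acc=33 shift=7
  byte[1]=0x61 cont=0 payload=0x61=97: acc |= 97<<7 -> acc=12449 shift=14 [end]
Varint 1: bytes[0:2] = A1 61 -> value 12449 (2 byte(s))
  byte[2]=0x88 cont=1 payload=0x08=8: acc |= 8<<0 -> acc=8 shift=7
  byte[3]=0x66 cont=0 payload=0x66=102: acc |= 102<<7 -> acc=13064 shift=14 [end]
Varint 2: bytes[2:4] = 88 66 -> value 13064 (2 byte(s))
  byte[4]=0xC6 cont=1 payload=0x46=70: acc |= 70<<0 -> acc=70 shift=7
  byte[5]=0x1D cont=0 payload=0x1D=29: acc |= 29<<7 -> acc=3782 shift=14 [end]
Varint 3: bytes[4:6] = C6 1D -> value 3782 (2 byte(s))
  byte[6]=0x69 cont=0 payload=0x69=105: acc |= 105<<0 -> acc=105 shift=7 [end]
Varint 4: bytes[6:7] = 69 -> value 105 (1 byte(s))
  byte[7]=0x9F cont=1 payload=0x1F=31: acc |= 31<<0 -> acc=31 shift=7
  byte[8]=0xB6 cont=1 payload=0x36=54: acc |= 54<<7 -> acc=6943 shift=14
  byte[9]=0x2C cont=0 payload=0x2C=44: acc |= 44<<14 -> acc=727839 shift=21 [end]
Varint 5: bytes[7:10] = 9F B6 2C -> value 727839 (3 byte(s))

Answer: 12449 13064 3782 105 727839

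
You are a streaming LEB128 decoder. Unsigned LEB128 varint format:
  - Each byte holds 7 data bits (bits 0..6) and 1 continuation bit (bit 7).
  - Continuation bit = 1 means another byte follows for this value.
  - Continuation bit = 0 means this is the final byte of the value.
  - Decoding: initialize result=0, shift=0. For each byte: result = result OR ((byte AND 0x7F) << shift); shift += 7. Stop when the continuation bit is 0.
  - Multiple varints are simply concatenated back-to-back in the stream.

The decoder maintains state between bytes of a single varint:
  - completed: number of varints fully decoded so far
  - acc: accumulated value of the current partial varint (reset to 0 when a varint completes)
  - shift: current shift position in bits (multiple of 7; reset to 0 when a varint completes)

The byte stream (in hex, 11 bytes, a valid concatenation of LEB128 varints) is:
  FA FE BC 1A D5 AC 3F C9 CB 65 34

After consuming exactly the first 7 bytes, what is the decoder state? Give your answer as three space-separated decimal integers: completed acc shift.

byte[0]=0xFA cont=1 payload=0x7A: acc |= 122<<0 -> completed=0 acc=122 shift=7
byte[1]=0xFE cont=1 payload=0x7E: acc |= 126<<7 -> completed=0 acc=16250 shift=14
byte[2]=0xBC cont=1 payload=0x3C: acc |= 60<<14 -> completed=0 acc=999290 shift=21
byte[3]=0x1A cont=0 payload=0x1A: varint #1 complete (value=55525242); reset -> completed=1 acc=0 shift=0
byte[4]=0xD5 cont=1 payload=0x55: acc |= 85<<0 -> completed=1 acc=85 shift=7
byte[5]=0xAC cont=1 payload=0x2C: acc |= 44<<7 -> completed=1 acc=5717 shift=14
byte[6]=0x3F cont=0 payload=0x3F: varint #2 complete (value=1037909); reset -> completed=2 acc=0 shift=0

Answer: 2 0 0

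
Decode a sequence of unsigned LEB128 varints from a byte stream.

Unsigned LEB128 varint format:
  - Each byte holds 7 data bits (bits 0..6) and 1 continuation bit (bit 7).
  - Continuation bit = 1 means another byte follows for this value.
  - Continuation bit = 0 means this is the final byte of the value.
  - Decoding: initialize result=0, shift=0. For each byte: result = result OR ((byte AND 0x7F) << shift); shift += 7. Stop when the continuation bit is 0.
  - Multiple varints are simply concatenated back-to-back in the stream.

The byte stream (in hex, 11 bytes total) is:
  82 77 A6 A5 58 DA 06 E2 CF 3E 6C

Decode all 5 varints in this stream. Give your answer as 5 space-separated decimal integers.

  byte[0]=0x82 cont=1 payload=0x02=2: acc |= 2<<0 -> acc=2 shift=7
  byte[1]=0x77 cont=0 payload=0x77=119: acc |= 119<<7 -> acc=15234 shift=14 [end]
Varint 1: bytes[0:2] = 82 77 -> value 15234 (2 byte(s))
  byte[2]=0xA6 cont=1 payload=0x26=38: acc |= 38<<0 -> acc=38 shift=7
  byte[3]=0xA5 cont=1 payload=0x25=37: acc |= 37<<7 -> acc=4774 shift=14
  byte[4]=0x58 cont=0 payload=0x58=88: acc |= 88<<14 -> acc=1446566 shift=21 [end]
Varint 2: bytes[2:5] = A6 A5 58 -> value 1446566 (3 byte(s))
  byte[5]=0xDA cont=1 payload=0x5A=90: acc |= 90<<0 -> acc=90 shift=7
  byte[6]=0x06 cont=0 payload=0x06=6: acc |= 6<<7 -> acc=858 shift=14 [end]
Varint 3: bytes[5:7] = DA 06 -> value 858 (2 byte(s))
  byte[7]=0xE2 cont=1 payload=0x62=98: acc |= 98<<0 -> acc=98 shift=7
  byte[8]=0xCF cont=1 payload=0x4F=79: acc |= 79<<7 -> acc=10210 shift=14
  byte[9]=0x3E cont=0 payload=0x3E=62: acc |= 62<<14 -> acc=1026018 shift=21 [end]
Varint 4: bytes[7:10] = E2 CF 3E -> value 1026018 (3 byte(s))
  byte[10]=0x6C cont=0 payload=0x6C=108: acc |= 108<<0 -> acc=108 shift=7 [end]
Varint 5: bytes[10:11] = 6C -> value 108 (1 byte(s))

Answer: 15234 1446566 858 1026018 108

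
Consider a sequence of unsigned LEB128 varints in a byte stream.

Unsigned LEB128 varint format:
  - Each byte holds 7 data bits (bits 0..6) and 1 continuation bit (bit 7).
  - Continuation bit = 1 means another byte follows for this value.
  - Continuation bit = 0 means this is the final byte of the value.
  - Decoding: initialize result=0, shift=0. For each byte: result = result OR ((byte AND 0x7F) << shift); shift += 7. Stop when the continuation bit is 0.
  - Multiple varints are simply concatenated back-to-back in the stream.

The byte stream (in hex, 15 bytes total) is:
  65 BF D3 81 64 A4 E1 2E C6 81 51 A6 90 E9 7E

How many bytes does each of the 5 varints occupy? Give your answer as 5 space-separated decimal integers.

  byte[0]=0x65 cont=0 payload=0x65=101: acc |= 101<<0 -> acc=101 shift=7 [end]
Varint 1: bytes[0:1] = 65 -> value 101 (1 byte(s))
  byte[1]=0xBF cont=1 payload=0x3F=63: acc |= 63<<0 -> acc=63 shift=7
  byte[2]=0xD3 cont=1 payload=0x53=83: acc |= 83<<7 -> acc=10687 shift=14
  byte[3]=0x81 cont=1 payload=0x01=1: acc |= 1<<14 -> acc=27071 shift=21
  byte[4]=0x64 cont=0 payload=0x64=100: acc |= 100<<21 -> acc=209742271 shift=28 [end]
Varint 2: bytes[1:5] = BF D3 81 64 -> value 209742271 (4 byte(s))
  byte[5]=0xA4 cont=1 payload=0x24=36: acc |= 36<<0 -> acc=36 shift=7
  byte[6]=0xE1 cont=1 payload=0x61=97: acc |= 97<<7 -> acc=12452 shift=14
  byte[7]=0x2E cont=0 payload=0x2E=46: acc |= 46<<14 -> acc=766116 shift=21 [end]
Varint 3: bytes[5:8] = A4 E1 2E -> value 766116 (3 byte(s))
  byte[8]=0xC6 cont=1 payload=0x46=70: acc |= 70<<0 -> acc=70 shift=7
  byte[9]=0x81 cont=1 payload=0x01=1: acc |= 1<<7 -> acc=198 shift=14
  byte[10]=0x51 cont=0 payload=0x51=81: acc |= 81<<14 -> acc=1327302 shift=21 [end]
Varint 4: bytes[8:11] = C6 81 51 -> value 1327302 (3 byte(s))
  byte[11]=0xA6 cont=1 payload=0x26=38: acc |= 38<<0 -> acc=38 shift=7
  byte[12]=0x90 cont=1 payload=0x10=16: acc |= 16<<7 -> acc=2086 shift=14
  byte[13]=0xE9 cont=1 payload=0x69=105: acc |= 105<<14 -> acc=1722406 shift=21
  byte[14]=0x7E cont=0 payload=0x7E=126: acc |= 126<<21 -> acc=265963558 shift=28 [end]
Varint 5: bytes[11:15] = A6 90 E9 7E -> value 265963558 (4 byte(s))

Answer: 1 4 3 3 4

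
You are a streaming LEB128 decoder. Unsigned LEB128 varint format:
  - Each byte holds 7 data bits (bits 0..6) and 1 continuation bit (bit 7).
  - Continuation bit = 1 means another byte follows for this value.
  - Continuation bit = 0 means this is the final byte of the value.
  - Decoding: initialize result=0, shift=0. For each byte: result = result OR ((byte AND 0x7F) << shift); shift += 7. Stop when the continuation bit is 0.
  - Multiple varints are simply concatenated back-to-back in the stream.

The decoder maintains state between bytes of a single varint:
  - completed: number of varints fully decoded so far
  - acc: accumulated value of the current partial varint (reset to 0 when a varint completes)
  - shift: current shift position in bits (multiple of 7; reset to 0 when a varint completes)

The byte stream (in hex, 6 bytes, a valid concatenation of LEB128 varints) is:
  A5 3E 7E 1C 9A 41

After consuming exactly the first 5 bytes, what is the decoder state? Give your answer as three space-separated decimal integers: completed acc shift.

Answer: 3 26 7

Derivation:
byte[0]=0xA5 cont=1 payload=0x25: acc |= 37<<0 -> completed=0 acc=37 shift=7
byte[1]=0x3E cont=0 payload=0x3E: varint #1 complete (value=7973); reset -> completed=1 acc=0 shift=0
byte[2]=0x7E cont=0 payload=0x7E: varint #2 complete (value=126); reset -> completed=2 acc=0 shift=0
byte[3]=0x1C cont=0 payload=0x1C: varint #3 complete (value=28); reset -> completed=3 acc=0 shift=0
byte[4]=0x9A cont=1 payload=0x1A: acc |= 26<<0 -> completed=3 acc=26 shift=7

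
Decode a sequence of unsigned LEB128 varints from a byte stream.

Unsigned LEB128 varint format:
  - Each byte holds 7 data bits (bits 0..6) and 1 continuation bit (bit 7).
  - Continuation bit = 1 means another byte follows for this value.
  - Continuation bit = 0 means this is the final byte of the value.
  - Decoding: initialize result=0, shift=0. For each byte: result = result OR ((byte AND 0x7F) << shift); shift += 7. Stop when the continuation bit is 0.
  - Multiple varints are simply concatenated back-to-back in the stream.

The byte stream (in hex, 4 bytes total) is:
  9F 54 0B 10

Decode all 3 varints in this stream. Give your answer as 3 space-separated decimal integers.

Answer: 10783 11 16

Derivation:
  byte[0]=0x9F cont=1 payload=0x1F=31: acc |= 31<<0 -> acc=31 shift=7
  byte[1]=0x54 cont=0 payload=0x54=84: acc |= 84<<7 -> acc=10783 shift=14 [end]
Varint 1: bytes[0:2] = 9F 54 -> value 10783 (2 byte(s))
  byte[2]=0x0B cont=0 payload=0x0B=11: acc |= 11<<0 -> acc=11 shift=7 [end]
Varint 2: bytes[2:3] = 0B -> value 11 (1 byte(s))
  byte[3]=0x10 cont=0 payload=0x10=16: acc |= 16<<0 -> acc=16 shift=7 [end]
Varint 3: bytes[3:4] = 10 -> value 16 (1 byte(s))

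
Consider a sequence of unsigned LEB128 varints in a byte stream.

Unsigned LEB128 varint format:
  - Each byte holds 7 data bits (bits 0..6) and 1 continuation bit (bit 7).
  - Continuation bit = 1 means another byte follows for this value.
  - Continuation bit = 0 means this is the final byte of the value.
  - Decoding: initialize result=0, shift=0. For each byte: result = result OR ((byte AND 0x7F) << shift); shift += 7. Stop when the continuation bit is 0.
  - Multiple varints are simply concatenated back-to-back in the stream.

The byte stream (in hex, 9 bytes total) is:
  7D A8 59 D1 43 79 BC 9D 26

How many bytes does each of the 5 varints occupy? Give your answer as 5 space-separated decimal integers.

  byte[0]=0x7D cont=0 payload=0x7D=125: acc |= 125<<0 -> acc=125 shift=7 [end]
Varint 1: bytes[0:1] = 7D -> value 125 (1 byte(s))
  byte[1]=0xA8 cont=1 payload=0x28=40: acc |= 40<<0 -> acc=40 shift=7
  byte[2]=0x59 cont=0 payload=0x59=89: acc |= 89<<7 -> acc=11432 shift=14 [end]
Varint 2: bytes[1:3] = A8 59 -> value 11432 (2 byte(s))
  byte[3]=0xD1 cont=1 payload=0x51=81: acc |= 81<<0 -> acc=81 shift=7
  byte[4]=0x43 cont=0 payload=0x43=67: acc |= 67<<7 -> acc=8657 shift=14 [end]
Varint 3: bytes[3:5] = D1 43 -> value 8657 (2 byte(s))
  byte[5]=0x79 cont=0 payload=0x79=121: acc |= 121<<0 -> acc=121 shift=7 [end]
Varint 4: bytes[5:6] = 79 -> value 121 (1 byte(s))
  byte[6]=0xBC cont=1 payload=0x3C=60: acc |= 60<<0 -> acc=60 shift=7
  byte[7]=0x9D cont=1 payload=0x1D=29: acc |= 29<<7 -> acc=3772 shift=14
  byte[8]=0x26 cont=0 payload=0x26=38: acc |= 38<<14 -> acc=626364 shift=21 [end]
Varint 5: bytes[6:9] = BC 9D 26 -> value 626364 (3 byte(s))

Answer: 1 2 2 1 3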